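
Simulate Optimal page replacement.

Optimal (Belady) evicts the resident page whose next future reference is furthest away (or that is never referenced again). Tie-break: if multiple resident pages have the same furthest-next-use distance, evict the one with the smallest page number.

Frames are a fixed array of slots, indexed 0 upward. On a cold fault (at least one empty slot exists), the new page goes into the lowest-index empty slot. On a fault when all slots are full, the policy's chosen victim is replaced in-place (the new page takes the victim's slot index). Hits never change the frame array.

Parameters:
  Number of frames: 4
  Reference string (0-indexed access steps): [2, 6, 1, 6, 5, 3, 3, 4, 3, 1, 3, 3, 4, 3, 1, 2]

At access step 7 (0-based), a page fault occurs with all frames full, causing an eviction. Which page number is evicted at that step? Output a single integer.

Step 0: ref 2 -> FAULT, frames=[2,-,-,-]
Step 1: ref 6 -> FAULT, frames=[2,6,-,-]
Step 2: ref 1 -> FAULT, frames=[2,6,1,-]
Step 3: ref 6 -> HIT, frames=[2,6,1,-]
Step 4: ref 5 -> FAULT, frames=[2,6,1,5]
Step 5: ref 3 -> FAULT, evict 5, frames=[2,6,1,3]
Step 6: ref 3 -> HIT, frames=[2,6,1,3]
Step 7: ref 4 -> FAULT, evict 6, frames=[2,4,1,3]
At step 7: evicted page 6

Answer: 6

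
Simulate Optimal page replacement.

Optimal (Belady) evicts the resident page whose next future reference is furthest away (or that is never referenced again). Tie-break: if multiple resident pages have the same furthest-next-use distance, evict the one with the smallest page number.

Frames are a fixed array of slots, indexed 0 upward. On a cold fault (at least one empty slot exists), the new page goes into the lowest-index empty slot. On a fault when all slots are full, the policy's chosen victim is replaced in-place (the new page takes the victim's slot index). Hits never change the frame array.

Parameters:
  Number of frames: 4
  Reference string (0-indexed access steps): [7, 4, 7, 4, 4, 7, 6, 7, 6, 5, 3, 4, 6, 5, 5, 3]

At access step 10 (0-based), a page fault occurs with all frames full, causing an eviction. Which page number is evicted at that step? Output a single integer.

Answer: 7

Derivation:
Step 0: ref 7 -> FAULT, frames=[7,-,-,-]
Step 1: ref 4 -> FAULT, frames=[7,4,-,-]
Step 2: ref 7 -> HIT, frames=[7,4,-,-]
Step 3: ref 4 -> HIT, frames=[7,4,-,-]
Step 4: ref 4 -> HIT, frames=[7,4,-,-]
Step 5: ref 7 -> HIT, frames=[7,4,-,-]
Step 6: ref 6 -> FAULT, frames=[7,4,6,-]
Step 7: ref 7 -> HIT, frames=[7,4,6,-]
Step 8: ref 6 -> HIT, frames=[7,4,6,-]
Step 9: ref 5 -> FAULT, frames=[7,4,6,5]
Step 10: ref 3 -> FAULT, evict 7, frames=[3,4,6,5]
At step 10: evicted page 7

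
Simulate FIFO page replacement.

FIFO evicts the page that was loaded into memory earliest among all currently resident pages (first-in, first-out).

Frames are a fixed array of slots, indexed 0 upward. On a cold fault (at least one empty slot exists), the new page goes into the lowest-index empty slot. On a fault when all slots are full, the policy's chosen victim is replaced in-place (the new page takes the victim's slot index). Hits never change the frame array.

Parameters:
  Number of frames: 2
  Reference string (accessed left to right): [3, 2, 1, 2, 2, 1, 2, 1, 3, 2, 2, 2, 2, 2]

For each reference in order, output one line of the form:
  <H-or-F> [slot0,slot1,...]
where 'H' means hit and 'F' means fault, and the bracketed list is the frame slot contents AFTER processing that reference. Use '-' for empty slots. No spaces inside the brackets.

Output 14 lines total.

F [3,-]
F [3,2]
F [1,2]
H [1,2]
H [1,2]
H [1,2]
H [1,2]
H [1,2]
F [1,3]
F [2,3]
H [2,3]
H [2,3]
H [2,3]
H [2,3]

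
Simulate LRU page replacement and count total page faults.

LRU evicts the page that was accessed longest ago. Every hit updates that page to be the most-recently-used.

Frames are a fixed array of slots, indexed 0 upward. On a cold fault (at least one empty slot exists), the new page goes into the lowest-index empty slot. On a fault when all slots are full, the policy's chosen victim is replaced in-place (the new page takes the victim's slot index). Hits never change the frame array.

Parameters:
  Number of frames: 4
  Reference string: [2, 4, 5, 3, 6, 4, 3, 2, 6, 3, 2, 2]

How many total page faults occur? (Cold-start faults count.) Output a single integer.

Step 0: ref 2 → FAULT, frames=[2,-,-,-]
Step 1: ref 4 → FAULT, frames=[2,4,-,-]
Step 2: ref 5 → FAULT, frames=[2,4,5,-]
Step 3: ref 3 → FAULT, frames=[2,4,5,3]
Step 4: ref 6 → FAULT (evict 2), frames=[6,4,5,3]
Step 5: ref 4 → HIT, frames=[6,4,5,3]
Step 6: ref 3 → HIT, frames=[6,4,5,3]
Step 7: ref 2 → FAULT (evict 5), frames=[6,4,2,3]
Step 8: ref 6 → HIT, frames=[6,4,2,3]
Step 9: ref 3 → HIT, frames=[6,4,2,3]
Step 10: ref 2 → HIT, frames=[6,4,2,3]
Step 11: ref 2 → HIT, frames=[6,4,2,3]
Total faults: 6

Answer: 6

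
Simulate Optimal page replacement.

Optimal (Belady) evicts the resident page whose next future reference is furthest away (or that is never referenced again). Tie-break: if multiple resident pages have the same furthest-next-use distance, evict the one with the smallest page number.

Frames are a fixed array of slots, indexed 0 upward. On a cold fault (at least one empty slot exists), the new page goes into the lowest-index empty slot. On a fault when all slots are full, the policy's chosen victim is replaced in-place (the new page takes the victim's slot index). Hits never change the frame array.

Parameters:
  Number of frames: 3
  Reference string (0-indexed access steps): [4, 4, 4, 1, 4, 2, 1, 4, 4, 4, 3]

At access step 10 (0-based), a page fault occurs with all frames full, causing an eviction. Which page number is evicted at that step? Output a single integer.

Step 0: ref 4 -> FAULT, frames=[4,-,-]
Step 1: ref 4 -> HIT, frames=[4,-,-]
Step 2: ref 4 -> HIT, frames=[4,-,-]
Step 3: ref 1 -> FAULT, frames=[4,1,-]
Step 4: ref 4 -> HIT, frames=[4,1,-]
Step 5: ref 2 -> FAULT, frames=[4,1,2]
Step 6: ref 1 -> HIT, frames=[4,1,2]
Step 7: ref 4 -> HIT, frames=[4,1,2]
Step 8: ref 4 -> HIT, frames=[4,1,2]
Step 9: ref 4 -> HIT, frames=[4,1,2]
Step 10: ref 3 -> FAULT, evict 1, frames=[4,3,2]
At step 10: evicted page 1

Answer: 1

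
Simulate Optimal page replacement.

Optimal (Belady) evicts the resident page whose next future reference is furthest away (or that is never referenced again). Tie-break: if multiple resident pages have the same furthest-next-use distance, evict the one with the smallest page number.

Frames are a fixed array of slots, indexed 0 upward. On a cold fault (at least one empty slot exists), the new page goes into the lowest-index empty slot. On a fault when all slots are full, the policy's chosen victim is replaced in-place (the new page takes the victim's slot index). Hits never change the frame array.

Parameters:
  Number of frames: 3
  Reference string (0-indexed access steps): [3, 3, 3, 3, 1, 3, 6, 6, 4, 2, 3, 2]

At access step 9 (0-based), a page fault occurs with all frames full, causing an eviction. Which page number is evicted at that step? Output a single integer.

Answer: 4

Derivation:
Step 0: ref 3 -> FAULT, frames=[3,-,-]
Step 1: ref 3 -> HIT, frames=[3,-,-]
Step 2: ref 3 -> HIT, frames=[3,-,-]
Step 3: ref 3 -> HIT, frames=[3,-,-]
Step 4: ref 1 -> FAULT, frames=[3,1,-]
Step 5: ref 3 -> HIT, frames=[3,1,-]
Step 6: ref 6 -> FAULT, frames=[3,1,6]
Step 7: ref 6 -> HIT, frames=[3,1,6]
Step 8: ref 4 -> FAULT, evict 1, frames=[3,4,6]
Step 9: ref 2 -> FAULT, evict 4, frames=[3,2,6]
At step 9: evicted page 4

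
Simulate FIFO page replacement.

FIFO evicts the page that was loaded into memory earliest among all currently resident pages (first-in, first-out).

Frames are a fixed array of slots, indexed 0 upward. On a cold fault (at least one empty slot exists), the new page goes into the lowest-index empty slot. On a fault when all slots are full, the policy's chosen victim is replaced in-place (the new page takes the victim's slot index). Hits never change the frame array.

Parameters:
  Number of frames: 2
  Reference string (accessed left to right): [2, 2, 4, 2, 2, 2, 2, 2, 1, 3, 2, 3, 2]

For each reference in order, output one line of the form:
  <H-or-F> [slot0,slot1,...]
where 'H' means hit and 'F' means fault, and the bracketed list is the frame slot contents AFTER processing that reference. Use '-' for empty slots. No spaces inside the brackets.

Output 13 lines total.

F [2,-]
H [2,-]
F [2,4]
H [2,4]
H [2,4]
H [2,4]
H [2,4]
H [2,4]
F [1,4]
F [1,3]
F [2,3]
H [2,3]
H [2,3]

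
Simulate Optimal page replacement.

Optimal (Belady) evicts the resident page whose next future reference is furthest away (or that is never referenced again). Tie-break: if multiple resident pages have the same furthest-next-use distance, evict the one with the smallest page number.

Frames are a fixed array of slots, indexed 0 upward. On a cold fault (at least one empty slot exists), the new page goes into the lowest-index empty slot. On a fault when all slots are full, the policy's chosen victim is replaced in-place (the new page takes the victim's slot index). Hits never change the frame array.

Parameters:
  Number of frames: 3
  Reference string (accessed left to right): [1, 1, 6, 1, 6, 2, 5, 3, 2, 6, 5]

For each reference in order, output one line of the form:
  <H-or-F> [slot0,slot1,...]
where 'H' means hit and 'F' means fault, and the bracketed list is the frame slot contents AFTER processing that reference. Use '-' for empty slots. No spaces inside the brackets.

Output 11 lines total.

F [1,-,-]
H [1,-,-]
F [1,6,-]
H [1,6,-]
H [1,6,-]
F [1,6,2]
F [5,6,2]
F [3,6,2]
H [3,6,2]
H [3,6,2]
F [3,6,5]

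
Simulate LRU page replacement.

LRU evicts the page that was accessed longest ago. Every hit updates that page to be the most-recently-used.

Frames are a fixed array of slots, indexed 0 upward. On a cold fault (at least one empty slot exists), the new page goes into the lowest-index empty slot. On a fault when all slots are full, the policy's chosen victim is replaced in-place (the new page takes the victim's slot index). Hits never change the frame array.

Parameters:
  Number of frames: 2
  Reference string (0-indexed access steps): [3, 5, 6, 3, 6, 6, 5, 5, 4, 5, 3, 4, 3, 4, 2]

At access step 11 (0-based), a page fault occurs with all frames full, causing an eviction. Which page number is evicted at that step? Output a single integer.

Step 0: ref 3 -> FAULT, frames=[3,-]
Step 1: ref 5 -> FAULT, frames=[3,5]
Step 2: ref 6 -> FAULT, evict 3, frames=[6,5]
Step 3: ref 3 -> FAULT, evict 5, frames=[6,3]
Step 4: ref 6 -> HIT, frames=[6,3]
Step 5: ref 6 -> HIT, frames=[6,3]
Step 6: ref 5 -> FAULT, evict 3, frames=[6,5]
Step 7: ref 5 -> HIT, frames=[6,5]
Step 8: ref 4 -> FAULT, evict 6, frames=[4,5]
Step 9: ref 5 -> HIT, frames=[4,5]
Step 10: ref 3 -> FAULT, evict 4, frames=[3,5]
Step 11: ref 4 -> FAULT, evict 5, frames=[3,4]
At step 11: evicted page 5

Answer: 5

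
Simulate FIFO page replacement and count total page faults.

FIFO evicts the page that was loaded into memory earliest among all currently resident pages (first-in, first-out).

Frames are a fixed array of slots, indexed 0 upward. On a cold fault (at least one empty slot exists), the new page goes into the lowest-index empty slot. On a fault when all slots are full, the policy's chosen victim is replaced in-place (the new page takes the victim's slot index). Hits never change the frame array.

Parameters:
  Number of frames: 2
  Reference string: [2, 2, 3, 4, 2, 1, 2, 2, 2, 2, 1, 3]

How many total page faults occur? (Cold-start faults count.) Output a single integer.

Step 0: ref 2 → FAULT, frames=[2,-]
Step 1: ref 2 → HIT, frames=[2,-]
Step 2: ref 3 → FAULT, frames=[2,3]
Step 3: ref 4 → FAULT (evict 2), frames=[4,3]
Step 4: ref 2 → FAULT (evict 3), frames=[4,2]
Step 5: ref 1 → FAULT (evict 4), frames=[1,2]
Step 6: ref 2 → HIT, frames=[1,2]
Step 7: ref 2 → HIT, frames=[1,2]
Step 8: ref 2 → HIT, frames=[1,2]
Step 9: ref 2 → HIT, frames=[1,2]
Step 10: ref 1 → HIT, frames=[1,2]
Step 11: ref 3 → FAULT (evict 2), frames=[1,3]
Total faults: 6

Answer: 6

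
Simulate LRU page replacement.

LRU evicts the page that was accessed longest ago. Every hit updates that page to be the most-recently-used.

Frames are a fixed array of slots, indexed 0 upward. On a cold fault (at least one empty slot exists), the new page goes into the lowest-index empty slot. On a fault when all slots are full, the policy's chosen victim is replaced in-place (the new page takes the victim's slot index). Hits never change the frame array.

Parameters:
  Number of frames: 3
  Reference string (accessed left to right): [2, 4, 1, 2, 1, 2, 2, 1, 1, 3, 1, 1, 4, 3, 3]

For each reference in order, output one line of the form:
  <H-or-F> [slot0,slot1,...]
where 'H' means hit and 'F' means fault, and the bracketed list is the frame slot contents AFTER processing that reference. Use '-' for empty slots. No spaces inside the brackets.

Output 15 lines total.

F [2,-,-]
F [2,4,-]
F [2,4,1]
H [2,4,1]
H [2,4,1]
H [2,4,1]
H [2,4,1]
H [2,4,1]
H [2,4,1]
F [2,3,1]
H [2,3,1]
H [2,3,1]
F [4,3,1]
H [4,3,1]
H [4,3,1]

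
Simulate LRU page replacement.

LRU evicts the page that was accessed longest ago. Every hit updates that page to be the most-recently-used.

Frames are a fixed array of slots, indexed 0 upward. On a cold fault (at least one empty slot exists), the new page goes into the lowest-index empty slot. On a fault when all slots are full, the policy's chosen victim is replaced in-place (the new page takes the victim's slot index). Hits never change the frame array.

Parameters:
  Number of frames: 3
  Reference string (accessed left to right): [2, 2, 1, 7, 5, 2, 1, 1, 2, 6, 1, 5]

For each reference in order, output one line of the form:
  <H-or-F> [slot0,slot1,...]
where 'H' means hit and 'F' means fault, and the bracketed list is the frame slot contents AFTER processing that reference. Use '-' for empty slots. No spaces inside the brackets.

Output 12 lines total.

F [2,-,-]
H [2,-,-]
F [2,1,-]
F [2,1,7]
F [5,1,7]
F [5,2,7]
F [5,2,1]
H [5,2,1]
H [5,2,1]
F [6,2,1]
H [6,2,1]
F [6,5,1]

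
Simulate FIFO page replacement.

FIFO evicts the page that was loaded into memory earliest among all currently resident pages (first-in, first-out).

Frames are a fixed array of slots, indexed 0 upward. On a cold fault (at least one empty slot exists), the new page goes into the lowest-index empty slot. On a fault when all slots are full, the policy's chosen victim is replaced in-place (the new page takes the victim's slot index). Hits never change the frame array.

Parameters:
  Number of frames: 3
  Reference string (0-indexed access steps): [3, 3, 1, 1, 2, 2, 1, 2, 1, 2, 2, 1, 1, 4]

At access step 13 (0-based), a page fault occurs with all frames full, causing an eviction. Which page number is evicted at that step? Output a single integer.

Answer: 3

Derivation:
Step 0: ref 3 -> FAULT, frames=[3,-,-]
Step 1: ref 3 -> HIT, frames=[3,-,-]
Step 2: ref 1 -> FAULT, frames=[3,1,-]
Step 3: ref 1 -> HIT, frames=[3,1,-]
Step 4: ref 2 -> FAULT, frames=[3,1,2]
Step 5: ref 2 -> HIT, frames=[3,1,2]
Step 6: ref 1 -> HIT, frames=[3,1,2]
Step 7: ref 2 -> HIT, frames=[3,1,2]
Step 8: ref 1 -> HIT, frames=[3,1,2]
Step 9: ref 2 -> HIT, frames=[3,1,2]
Step 10: ref 2 -> HIT, frames=[3,1,2]
Step 11: ref 1 -> HIT, frames=[3,1,2]
Step 12: ref 1 -> HIT, frames=[3,1,2]
Step 13: ref 4 -> FAULT, evict 3, frames=[4,1,2]
At step 13: evicted page 3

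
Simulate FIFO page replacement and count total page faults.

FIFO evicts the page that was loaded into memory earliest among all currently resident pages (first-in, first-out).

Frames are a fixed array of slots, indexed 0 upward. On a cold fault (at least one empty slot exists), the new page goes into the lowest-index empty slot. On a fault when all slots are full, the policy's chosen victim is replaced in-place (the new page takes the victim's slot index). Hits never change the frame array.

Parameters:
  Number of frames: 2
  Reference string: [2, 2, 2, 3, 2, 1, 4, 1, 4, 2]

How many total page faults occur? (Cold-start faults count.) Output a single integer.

Answer: 5

Derivation:
Step 0: ref 2 → FAULT, frames=[2,-]
Step 1: ref 2 → HIT, frames=[2,-]
Step 2: ref 2 → HIT, frames=[2,-]
Step 3: ref 3 → FAULT, frames=[2,3]
Step 4: ref 2 → HIT, frames=[2,3]
Step 5: ref 1 → FAULT (evict 2), frames=[1,3]
Step 6: ref 4 → FAULT (evict 3), frames=[1,4]
Step 7: ref 1 → HIT, frames=[1,4]
Step 8: ref 4 → HIT, frames=[1,4]
Step 9: ref 2 → FAULT (evict 1), frames=[2,4]
Total faults: 5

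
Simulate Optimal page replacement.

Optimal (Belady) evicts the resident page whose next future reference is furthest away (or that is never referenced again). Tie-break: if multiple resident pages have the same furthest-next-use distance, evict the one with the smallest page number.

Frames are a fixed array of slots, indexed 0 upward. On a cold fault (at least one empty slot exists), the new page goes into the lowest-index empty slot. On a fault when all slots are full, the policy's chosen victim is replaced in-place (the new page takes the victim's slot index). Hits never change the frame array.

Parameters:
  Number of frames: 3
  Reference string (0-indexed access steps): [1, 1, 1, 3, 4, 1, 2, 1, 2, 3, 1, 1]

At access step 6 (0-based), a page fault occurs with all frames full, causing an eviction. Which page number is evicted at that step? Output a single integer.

Step 0: ref 1 -> FAULT, frames=[1,-,-]
Step 1: ref 1 -> HIT, frames=[1,-,-]
Step 2: ref 1 -> HIT, frames=[1,-,-]
Step 3: ref 3 -> FAULT, frames=[1,3,-]
Step 4: ref 4 -> FAULT, frames=[1,3,4]
Step 5: ref 1 -> HIT, frames=[1,3,4]
Step 6: ref 2 -> FAULT, evict 4, frames=[1,3,2]
At step 6: evicted page 4

Answer: 4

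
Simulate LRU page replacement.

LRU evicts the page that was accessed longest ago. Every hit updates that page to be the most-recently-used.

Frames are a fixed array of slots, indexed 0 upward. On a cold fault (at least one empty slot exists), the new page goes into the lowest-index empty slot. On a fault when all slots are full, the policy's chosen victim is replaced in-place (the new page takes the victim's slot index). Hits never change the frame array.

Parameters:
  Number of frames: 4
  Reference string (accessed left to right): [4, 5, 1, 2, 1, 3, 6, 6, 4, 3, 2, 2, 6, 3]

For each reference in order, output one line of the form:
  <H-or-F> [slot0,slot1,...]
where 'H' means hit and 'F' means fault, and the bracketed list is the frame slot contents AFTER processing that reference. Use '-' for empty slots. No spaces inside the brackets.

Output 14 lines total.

F [4,-,-,-]
F [4,5,-,-]
F [4,5,1,-]
F [4,5,1,2]
H [4,5,1,2]
F [3,5,1,2]
F [3,6,1,2]
H [3,6,1,2]
F [3,6,1,4]
H [3,6,1,4]
F [3,6,2,4]
H [3,6,2,4]
H [3,6,2,4]
H [3,6,2,4]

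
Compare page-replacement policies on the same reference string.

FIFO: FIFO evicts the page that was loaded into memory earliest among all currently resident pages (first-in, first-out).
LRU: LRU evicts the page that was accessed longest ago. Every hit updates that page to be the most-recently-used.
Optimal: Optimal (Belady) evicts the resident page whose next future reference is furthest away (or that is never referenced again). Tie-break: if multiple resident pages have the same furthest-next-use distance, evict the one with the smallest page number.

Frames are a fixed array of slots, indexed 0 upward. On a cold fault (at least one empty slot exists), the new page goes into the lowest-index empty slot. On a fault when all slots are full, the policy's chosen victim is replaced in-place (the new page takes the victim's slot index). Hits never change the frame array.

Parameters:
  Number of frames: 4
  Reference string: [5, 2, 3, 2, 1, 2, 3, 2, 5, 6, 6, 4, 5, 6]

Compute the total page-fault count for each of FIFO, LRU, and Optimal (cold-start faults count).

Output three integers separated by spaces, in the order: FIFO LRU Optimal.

Answer: 7 6 6

Derivation:
--- FIFO ---
  step 0: ref 5 -> FAULT, frames=[5,-,-,-] (faults so far: 1)
  step 1: ref 2 -> FAULT, frames=[5,2,-,-] (faults so far: 2)
  step 2: ref 3 -> FAULT, frames=[5,2,3,-] (faults so far: 3)
  step 3: ref 2 -> HIT, frames=[5,2,3,-] (faults so far: 3)
  step 4: ref 1 -> FAULT, frames=[5,2,3,1] (faults so far: 4)
  step 5: ref 2 -> HIT, frames=[5,2,3,1] (faults so far: 4)
  step 6: ref 3 -> HIT, frames=[5,2,3,1] (faults so far: 4)
  step 7: ref 2 -> HIT, frames=[5,2,3,1] (faults so far: 4)
  step 8: ref 5 -> HIT, frames=[5,2,3,1] (faults so far: 4)
  step 9: ref 6 -> FAULT, evict 5, frames=[6,2,3,1] (faults so far: 5)
  step 10: ref 6 -> HIT, frames=[6,2,3,1] (faults so far: 5)
  step 11: ref 4 -> FAULT, evict 2, frames=[6,4,3,1] (faults so far: 6)
  step 12: ref 5 -> FAULT, evict 3, frames=[6,4,5,1] (faults so far: 7)
  step 13: ref 6 -> HIT, frames=[6,4,5,1] (faults so far: 7)
  FIFO total faults: 7
--- LRU ---
  step 0: ref 5 -> FAULT, frames=[5,-,-,-] (faults so far: 1)
  step 1: ref 2 -> FAULT, frames=[5,2,-,-] (faults so far: 2)
  step 2: ref 3 -> FAULT, frames=[5,2,3,-] (faults so far: 3)
  step 3: ref 2 -> HIT, frames=[5,2,3,-] (faults so far: 3)
  step 4: ref 1 -> FAULT, frames=[5,2,3,1] (faults so far: 4)
  step 5: ref 2 -> HIT, frames=[5,2,3,1] (faults so far: 4)
  step 6: ref 3 -> HIT, frames=[5,2,3,1] (faults so far: 4)
  step 7: ref 2 -> HIT, frames=[5,2,3,1] (faults so far: 4)
  step 8: ref 5 -> HIT, frames=[5,2,3,1] (faults so far: 4)
  step 9: ref 6 -> FAULT, evict 1, frames=[5,2,3,6] (faults so far: 5)
  step 10: ref 6 -> HIT, frames=[5,2,3,6] (faults so far: 5)
  step 11: ref 4 -> FAULT, evict 3, frames=[5,2,4,6] (faults so far: 6)
  step 12: ref 5 -> HIT, frames=[5,2,4,6] (faults so far: 6)
  step 13: ref 6 -> HIT, frames=[5,2,4,6] (faults so far: 6)
  LRU total faults: 6
--- Optimal ---
  step 0: ref 5 -> FAULT, frames=[5,-,-,-] (faults so far: 1)
  step 1: ref 2 -> FAULT, frames=[5,2,-,-] (faults so far: 2)
  step 2: ref 3 -> FAULT, frames=[5,2,3,-] (faults so far: 3)
  step 3: ref 2 -> HIT, frames=[5,2,3,-] (faults so far: 3)
  step 4: ref 1 -> FAULT, frames=[5,2,3,1] (faults so far: 4)
  step 5: ref 2 -> HIT, frames=[5,2,3,1] (faults so far: 4)
  step 6: ref 3 -> HIT, frames=[5,2,3,1] (faults so far: 4)
  step 7: ref 2 -> HIT, frames=[5,2,3,1] (faults so far: 4)
  step 8: ref 5 -> HIT, frames=[5,2,3,1] (faults so far: 4)
  step 9: ref 6 -> FAULT, evict 1, frames=[5,2,3,6] (faults so far: 5)
  step 10: ref 6 -> HIT, frames=[5,2,3,6] (faults so far: 5)
  step 11: ref 4 -> FAULT, evict 2, frames=[5,4,3,6] (faults so far: 6)
  step 12: ref 5 -> HIT, frames=[5,4,3,6] (faults so far: 6)
  step 13: ref 6 -> HIT, frames=[5,4,3,6] (faults so far: 6)
  Optimal total faults: 6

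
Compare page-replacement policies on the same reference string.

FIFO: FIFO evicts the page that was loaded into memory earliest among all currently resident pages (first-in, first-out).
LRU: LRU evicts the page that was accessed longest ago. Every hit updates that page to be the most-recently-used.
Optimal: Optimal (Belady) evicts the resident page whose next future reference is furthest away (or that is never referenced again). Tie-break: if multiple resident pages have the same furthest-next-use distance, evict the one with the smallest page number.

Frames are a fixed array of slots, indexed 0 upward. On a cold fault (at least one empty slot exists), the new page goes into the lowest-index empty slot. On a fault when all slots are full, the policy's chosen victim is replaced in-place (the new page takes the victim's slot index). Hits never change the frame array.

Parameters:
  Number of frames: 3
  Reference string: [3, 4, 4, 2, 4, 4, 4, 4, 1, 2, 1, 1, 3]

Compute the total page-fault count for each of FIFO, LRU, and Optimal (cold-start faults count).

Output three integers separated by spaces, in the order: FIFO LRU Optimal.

--- FIFO ---
  step 0: ref 3 -> FAULT, frames=[3,-,-] (faults so far: 1)
  step 1: ref 4 -> FAULT, frames=[3,4,-] (faults so far: 2)
  step 2: ref 4 -> HIT, frames=[3,4,-] (faults so far: 2)
  step 3: ref 2 -> FAULT, frames=[3,4,2] (faults so far: 3)
  step 4: ref 4 -> HIT, frames=[3,4,2] (faults so far: 3)
  step 5: ref 4 -> HIT, frames=[3,4,2] (faults so far: 3)
  step 6: ref 4 -> HIT, frames=[3,4,2] (faults so far: 3)
  step 7: ref 4 -> HIT, frames=[3,4,2] (faults so far: 3)
  step 8: ref 1 -> FAULT, evict 3, frames=[1,4,2] (faults so far: 4)
  step 9: ref 2 -> HIT, frames=[1,4,2] (faults so far: 4)
  step 10: ref 1 -> HIT, frames=[1,4,2] (faults so far: 4)
  step 11: ref 1 -> HIT, frames=[1,4,2] (faults so far: 4)
  step 12: ref 3 -> FAULT, evict 4, frames=[1,3,2] (faults so far: 5)
  FIFO total faults: 5
--- LRU ---
  step 0: ref 3 -> FAULT, frames=[3,-,-] (faults so far: 1)
  step 1: ref 4 -> FAULT, frames=[3,4,-] (faults so far: 2)
  step 2: ref 4 -> HIT, frames=[3,4,-] (faults so far: 2)
  step 3: ref 2 -> FAULT, frames=[3,4,2] (faults so far: 3)
  step 4: ref 4 -> HIT, frames=[3,4,2] (faults so far: 3)
  step 5: ref 4 -> HIT, frames=[3,4,2] (faults so far: 3)
  step 6: ref 4 -> HIT, frames=[3,4,2] (faults so far: 3)
  step 7: ref 4 -> HIT, frames=[3,4,2] (faults so far: 3)
  step 8: ref 1 -> FAULT, evict 3, frames=[1,4,2] (faults so far: 4)
  step 9: ref 2 -> HIT, frames=[1,4,2] (faults so far: 4)
  step 10: ref 1 -> HIT, frames=[1,4,2] (faults so far: 4)
  step 11: ref 1 -> HIT, frames=[1,4,2] (faults so far: 4)
  step 12: ref 3 -> FAULT, evict 4, frames=[1,3,2] (faults so far: 5)
  LRU total faults: 5
--- Optimal ---
  step 0: ref 3 -> FAULT, frames=[3,-,-] (faults so far: 1)
  step 1: ref 4 -> FAULT, frames=[3,4,-] (faults so far: 2)
  step 2: ref 4 -> HIT, frames=[3,4,-] (faults so far: 2)
  step 3: ref 2 -> FAULT, frames=[3,4,2] (faults so far: 3)
  step 4: ref 4 -> HIT, frames=[3,4,2] (faults so far: 3)
  step 5: ref 4 -> HIT, frames=[3,4,2] (faults so far: 3)
  step 6: ref 4 -> HIT, frames=[3,4,2] (faults so far: 3)
  step 7: ref 4 -> HIT, frames=[3,4,2] (faults so far: 3)
  step 8: ref 1 -> FAULT, evict 4, frames=[3,1,2] (faults so far: 4)
  step 9: ref 2 -> HIT, frames=[3,1,2] (faults so far: 4)
  step 10: ref 1 -> HIT, frames=[3,1,2] (faults so far: 4)
  step 11: ref 1 -> HIT, frames=[3,1,2] (faults so far: 4)
  step 12: ref 3 -> HIT, frames=[3,1,2] (faults so far: 4)
  Optimal total faults: 4

Answer: 5 5 4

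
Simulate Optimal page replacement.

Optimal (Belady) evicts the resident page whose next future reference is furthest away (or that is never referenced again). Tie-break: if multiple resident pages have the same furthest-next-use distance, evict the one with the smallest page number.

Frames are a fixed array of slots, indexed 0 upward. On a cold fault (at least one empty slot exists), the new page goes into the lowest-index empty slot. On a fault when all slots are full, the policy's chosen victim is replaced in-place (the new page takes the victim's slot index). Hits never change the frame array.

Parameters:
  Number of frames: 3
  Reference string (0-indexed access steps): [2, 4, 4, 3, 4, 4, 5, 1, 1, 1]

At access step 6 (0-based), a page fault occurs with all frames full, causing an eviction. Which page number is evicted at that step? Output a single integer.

Answer: 2

Derivation:
Step 0: ref 2 -> FAULT, frames=[2,-,-]
Step 1: ref 4 -> FAULT, frames=[2,4,-]
Step 2: ref 4 -> HIT, frames=[2,4,-]
Step 3: ref 3 -> FAULT, frames=[2,4,3]
Step 4: ref 4 -> HIT, frames=[2,4,3]
Step 5: ref 4 -> HIT, frames=[2,4,3]
Step 6: ref 5 -> FAULT, evict 2, frames=[5,4,3]
At step 6: evicted page 2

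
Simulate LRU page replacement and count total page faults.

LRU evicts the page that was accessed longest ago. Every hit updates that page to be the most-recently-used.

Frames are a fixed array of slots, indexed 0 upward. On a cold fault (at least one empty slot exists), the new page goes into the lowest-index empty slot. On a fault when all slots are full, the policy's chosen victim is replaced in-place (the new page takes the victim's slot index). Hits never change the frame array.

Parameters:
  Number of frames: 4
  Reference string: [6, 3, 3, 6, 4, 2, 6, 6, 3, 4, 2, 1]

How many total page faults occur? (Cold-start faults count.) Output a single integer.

Step 0: ref 6 → FAULT, frames=[6,-,-,-]
Step 1: ref 3 → FAULT, frames=[6,3,-,-]
Step 2: ref 3 → HIT, frames=[6,3,-,-]
Step 3: ref 6 → HIT, frames=[6,3,-,-]
Step 4: ref 4 → FAULT, frames=[6,3,4,-]
Step 5: ref 2 → FAULT, frames=[6,3,4,2]
Step 6: ref 6 → HIT, frames=[6,3,4,2]
Step 7: ref 6 → HIT, frames=[6,3,4,2]
Step 8: ref 3 → HIT, frames=[6,3,4,2]
Step 9: ref 4 → HIT, frames=[6,3,4,2]
Step 10: ref 2 → HIT, frames=[6,3,4,2]
Step 11: ref 1 → FAULT (evict 6), frames=[1,3,4,2]
Total faults: 5

Answer: 5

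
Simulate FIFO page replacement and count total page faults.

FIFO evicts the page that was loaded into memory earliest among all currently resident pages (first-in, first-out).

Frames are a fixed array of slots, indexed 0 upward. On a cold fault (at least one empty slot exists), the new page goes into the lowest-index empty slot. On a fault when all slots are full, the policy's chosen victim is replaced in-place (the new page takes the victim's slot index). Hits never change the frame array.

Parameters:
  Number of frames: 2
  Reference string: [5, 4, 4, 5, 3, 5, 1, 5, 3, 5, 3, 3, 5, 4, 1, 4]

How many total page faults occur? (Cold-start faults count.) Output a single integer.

Answer: 9

Derivation:
Step 0: ref 5 → FAULT, frames=[5,-]
Step 1: ref 4 → FAULT, frames=[5,4]
Step 2: ref 4 → HIT, frames=[5,4]
Step 3: ref 5 → HIT, frames=[5,4]
Step 4: ref 3 → FAULT (evict 5), frames=[3,4]
Step 5: ref 5 → FAULT (evict 4), frames=[3,5]
Step 6: ref 1 → FAULT (evict 3), frames=[1,5]
Step 7: ref 5 → HIT, frames=[1,5]
Step 8: ref 3 → FAULT (evict 5), frames=[1,3]
Step 9: ref 5 → FAULT (evict 1), frames=[5,3]
Step 10: ref 3 → HIT, frames=[5,3]
Step 11: ref 3 → HIT, frames=[5,3]
Step 12: ref 5 → HIT, frames=[5,3]
Step 13: ref 4 → FAULT (evict 3), frames=[5,4]
Step 14: ref 1 → FAULT (evict 5), frames=[1,4]
Step 15: ref 4 → HIT, frames=[1,4]
Total faults: 9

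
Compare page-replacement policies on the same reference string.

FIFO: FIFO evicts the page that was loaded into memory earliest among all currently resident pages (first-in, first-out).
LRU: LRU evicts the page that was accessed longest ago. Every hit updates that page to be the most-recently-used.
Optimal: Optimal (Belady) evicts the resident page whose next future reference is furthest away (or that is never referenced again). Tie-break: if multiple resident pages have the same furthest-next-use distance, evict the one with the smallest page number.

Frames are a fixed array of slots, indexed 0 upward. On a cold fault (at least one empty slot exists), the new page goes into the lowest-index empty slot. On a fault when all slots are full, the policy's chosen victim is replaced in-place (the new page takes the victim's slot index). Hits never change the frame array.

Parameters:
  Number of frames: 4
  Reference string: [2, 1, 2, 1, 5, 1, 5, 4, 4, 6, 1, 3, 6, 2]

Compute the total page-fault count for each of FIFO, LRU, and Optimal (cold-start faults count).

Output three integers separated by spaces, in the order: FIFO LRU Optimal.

Answer: 7 7 6

Derivation:
--- FIFO ---
  step 0: ref 2 -> FAULT, frames=[2,-,-,-] (faults so far: 1)
  step 1: ref 1 -> FAULT, frames=[2,1,-,-] (faults so far: 2)
  step 2: ref 2 -> HIT, frames=[2,1,-,-] (faults so far: 2)
  step 3: ref 1 -> HIT, frames=[2,1,-,-] (faults so far: 2)
  step 4: ref 5 -> FAULT, frames=[2,1,5,-] (faults so far: 3)
  step 5: ref 1 -> HIT, frames=[2,1,5,-] (faults so far: 3)
  step 6: ref 5 -> HIT, frames=[2,1,5,-] (faults so far: 3)
  step 7: ref 4 -> FAULT, frames=[2,1,5,4] (faults so far: 4)
  step 8: ref 4 -> HIT, frames=[2,1,5,4] (faults so far: 4)
  step 9: ref 6 -> FAULT, evict 2, frames=[6,1,5,4] (faults so far: 5)
  step 10: ref 1 -> HIT, frames=[6,1,5,4] (faults so far: 5)
  step 11: ref 3 -> FAULT, evict 1, frames=[6,3,5,4] (faults so far: 6)
  step 12: ref 6 -> HIT, frames=[6,3,5,4] (faults so far: 6)
  step 13: ref 2 -> FAULT, evict 5, frames=[6,3,2,4] (faults so far: 7)
  FIFO total faults: 7
--- LRU ---
  step 0: ref 2 -> FAULT, frames=[2,-,-,-] (faults so far: 1)
  step 1: ref 1 -> FAULT, frames=[2,1,-,-] (faults so far: 2)
  step 2: ref 2 -> HIT, frames=[2,1,-,-] (faults so far: 2)
  step 3: ref 1 -> HIT, frames=[2,1,-,-] (faults so far: 2)
  step 4: ref 5 -> FAULT, frames=[2,1,5,-] (faults so far: 3)
  step 5: ref 1 -> HIT, frames=[2,1,5,-] (faults so far: 3)
  step 6: ref 5 -> HIT, frames=[2,1,5,-] (faults so far: 3)
  step 7: ref 4 -> FAULT, frames=[2,1,5,4] (faults so far: 4)
  step 8: ref 4 -> HIT, frames=[2,1,5,4] (faults so far: 4)
  step 9: ref 6 -> FAULT, evict 2, frames=[6,1,5,4] (faults so far: 5)
  step 10: ref 1 -> HIT, frames=[6,1,5,4] (faults so far: 5)
  step 11: ref 3 -> FAULT, evict 5, frames=[6,1,3,4] (faults so far: 6)
  step 12: ref 6 -> HIT, frames=[6,1,3,4] (faults so far: 6)
  step 13: ref 2 -> FAULT, evict 4, frames=[6,1,3,2] (faults so far: 7)
  LRU total faults: 7
--- Optimal ---
  step 0: ref 2 -> FAULT, frames=[2,-,-,-] (faults so far: 1)
  step 1: ref 1 -> FAULT, frames=[2,1,-,-] (faults so far: 2)
  step 2: ref 2 -> HIT, frames=[2,1,-,-] (faults so far: 2)
  step 3: ref 1 -> HIT, frames=[2,1,-,-] (faults so far: 2)
  step 4: ref 5 -> FAULT, frames=[2,1,5,-] (faults so far: 3)
  step 5: ref 1 -> HIT, frames=[2,1,5,-] (faults so far: 3)
  step 6: ref 5 -> HIT, frames=[2,1,5,-] (faults so far: 3)
  step 7: ref 4 -> FAULT, frames=[2,1,5,4] (faults so far: 4)
  step 8: ref 4 -> HIT, frames=[2,1,5,4] (faults so far: 4)
  step 9: ref 6 -> FAULT, evict 4, frames=[2,1,5,6] (faults so far: 5)
  step 10: ref 1 -> HIT, frames=[2,1,5,6] (faults so far: 5)
  step 11: ref 3 -> FAULT, evict 1, frames=[2,3,5,6] (faults so far: 6)
  step 12: ref 6 -> HIT, frames=[2,3,5,6] (faults so far: 6)
  step 13: ref 2 -> HIT, frames=[2,3,5,6] (faults so far: 6)
  Optimal total faults: 6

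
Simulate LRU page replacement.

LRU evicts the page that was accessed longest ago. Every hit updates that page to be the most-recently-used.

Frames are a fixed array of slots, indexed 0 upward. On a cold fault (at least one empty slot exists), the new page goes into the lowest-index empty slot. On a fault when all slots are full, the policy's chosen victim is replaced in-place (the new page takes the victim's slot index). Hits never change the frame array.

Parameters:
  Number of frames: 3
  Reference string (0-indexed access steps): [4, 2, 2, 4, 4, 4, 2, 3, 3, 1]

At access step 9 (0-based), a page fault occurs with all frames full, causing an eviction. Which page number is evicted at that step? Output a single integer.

Step 0: ref 4 -> FAULT, frames=[4,-,-]
Step 1: ref 2 -> FAULT, frames=[4,2,-]
Step 2: ref 2 -> HIT, frames=[4,2,-]
Step 3: ref 4 -> HIT, frames=[4,2,-]
Step 4: ref 4 -> HIT, frames=[4,2,-]
Step 5: ref 4 -> HIT, frames=[4,2,-]
Step 6: ref 2 -> HIT, frames=[4,2,-]
Step 7: ref 3 -> FAULT, frames=[4,2,3]
Step 8: ref 3 -> HIT, frames=[4,2,3]
Step 9: ref 1 -> FAULT, evict 4, frames=[1,2,3]
At step 9: evicted page 4

Answer: 4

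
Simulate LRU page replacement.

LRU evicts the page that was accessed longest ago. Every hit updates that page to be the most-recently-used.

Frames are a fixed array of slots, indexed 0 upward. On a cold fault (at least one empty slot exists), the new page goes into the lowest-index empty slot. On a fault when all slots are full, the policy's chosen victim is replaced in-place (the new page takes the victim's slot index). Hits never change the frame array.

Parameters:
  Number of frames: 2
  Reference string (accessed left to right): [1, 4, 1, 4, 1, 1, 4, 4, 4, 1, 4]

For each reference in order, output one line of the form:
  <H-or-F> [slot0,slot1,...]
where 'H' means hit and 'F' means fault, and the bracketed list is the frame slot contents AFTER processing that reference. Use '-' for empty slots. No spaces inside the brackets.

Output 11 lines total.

F [1,-]
F [1,4]
H [1,4]
H [1,4]
H [1,4]
H [1,4]
H [1,4]
H [1,4]
H [1,4]
H [1,4]
H [1,4]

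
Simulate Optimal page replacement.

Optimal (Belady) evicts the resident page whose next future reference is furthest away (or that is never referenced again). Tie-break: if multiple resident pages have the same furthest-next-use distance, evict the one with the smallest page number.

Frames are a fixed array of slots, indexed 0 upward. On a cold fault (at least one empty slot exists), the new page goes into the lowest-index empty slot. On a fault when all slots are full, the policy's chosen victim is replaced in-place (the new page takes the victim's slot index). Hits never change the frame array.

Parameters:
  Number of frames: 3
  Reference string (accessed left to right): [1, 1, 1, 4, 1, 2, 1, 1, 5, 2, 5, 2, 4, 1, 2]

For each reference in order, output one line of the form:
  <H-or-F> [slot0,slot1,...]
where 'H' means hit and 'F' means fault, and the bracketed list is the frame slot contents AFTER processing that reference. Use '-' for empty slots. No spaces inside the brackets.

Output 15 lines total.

F [1,-,-]
H [1,-,-]
H [1,-,-]
F [1,4,-]
H [1,4,-]
F [1,4,2]
H [1,4,2]
H [1,4,2]
F [5,4,2]
H [5,4,2]
H [5,4,2]
H [5,4,2]
H [5,4,2]
F [5,1,2]
H [5,1,2]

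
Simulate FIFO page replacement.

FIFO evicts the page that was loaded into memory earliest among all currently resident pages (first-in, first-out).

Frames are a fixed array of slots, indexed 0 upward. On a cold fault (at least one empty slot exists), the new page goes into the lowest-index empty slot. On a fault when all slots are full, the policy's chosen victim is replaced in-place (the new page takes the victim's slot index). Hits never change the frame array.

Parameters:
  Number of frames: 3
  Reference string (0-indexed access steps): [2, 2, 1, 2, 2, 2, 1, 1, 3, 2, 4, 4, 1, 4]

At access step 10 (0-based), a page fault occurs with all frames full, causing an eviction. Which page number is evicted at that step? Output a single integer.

Answer: 2

Derivation:
Step 0: ref 2 -> FAULT, frames=[2,-,-]
Step 1: ref 2 -> HIT, frames=[2,-,-]
Step 2: ref 1 -> FAULT, frames=[2,1,-]
Step 3: ref 2 -> HIT, frames=[2,1,-]
Step 4: ref 2 -> HIT, frames=[2,1,-]
Step 5: ref 2 -> HIT, frames=[2,1,-]
Step 6: ref 1 -> HIT, frames=[2,1,-]
Step 7: ref 1 -> HIT, frames=[2,1,-]
Step 8: ref 3 -> FAULT, frames=[2,1,3]
Step 9: ref 2 -> HIT, frames=[2,1,3]
Step 10: ref 4 -> FAULT, evict 2, frames=[4,1,3]
At step 10: evicted page 2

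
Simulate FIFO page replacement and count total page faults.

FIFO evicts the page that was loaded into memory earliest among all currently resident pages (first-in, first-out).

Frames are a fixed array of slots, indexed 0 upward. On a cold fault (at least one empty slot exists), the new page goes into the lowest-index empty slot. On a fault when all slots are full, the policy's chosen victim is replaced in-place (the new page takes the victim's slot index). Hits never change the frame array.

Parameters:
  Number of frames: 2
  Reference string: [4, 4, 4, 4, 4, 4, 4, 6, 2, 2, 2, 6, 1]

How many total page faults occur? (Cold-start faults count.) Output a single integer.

Step 0: ref 4 → FAULT, frames=[4,-]
Step 1: ref 4 → HIT, frames=[4,-]
Step 2: ref 4 → HIT, frames=[4,-]
Step 3: ref 4 → HIT, frames=[4,-]
Step 4: ref 4 → HIT, frames=[4,-]
Step 5: ref 4 → HIT, frames=[4,-]
Step 6: ref 4 → HIT, frames=[4,-]
Step 7: ref 6 → FAULT, frames=[4,6]
Step 8: ref 2 → FAULT (evict 4), frames=[2,6]
Step 9: ref 2 → HIT, frames=[2,6]
Step 10: ref 2 → HIT, frames=[2,6]
Step 11: ref 6 → HIT, frames=[2,6]
Step 12: ref 1 → FAULT (evict 6), frames=[2,1]
Total faults: 4

Answer: 4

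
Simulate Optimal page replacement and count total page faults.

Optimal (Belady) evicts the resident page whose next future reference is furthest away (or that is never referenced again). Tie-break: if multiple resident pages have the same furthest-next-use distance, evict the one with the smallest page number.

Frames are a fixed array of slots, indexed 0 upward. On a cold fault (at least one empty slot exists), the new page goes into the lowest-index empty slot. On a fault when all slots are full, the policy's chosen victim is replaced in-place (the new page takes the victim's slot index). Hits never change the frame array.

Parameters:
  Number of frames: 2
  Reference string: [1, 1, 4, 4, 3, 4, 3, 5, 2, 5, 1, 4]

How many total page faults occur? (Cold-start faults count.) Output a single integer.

Step 0: ref 1 → FAULT, frames=[1,-]
Step 1: ref 1 → HIT, frames=[1,-]
Step 2: ref 4 → FAULT, frames=[1,4]
Step 3: ref 4 → HIT, frames=[1,4]
Step 4: ref 3 → FAULT (evict 1), frames=[3,4]
Step 5: ref 4 → HIT, frames=[3,4]
Step 6: ref 3 → HIT, frames=[3,4]
Step 7: ref 5 → FAULT (evict 3), frames=[5,4]
Step 8: ref 2 → FAULT (evict 4), frames=[5,2]
Step 9: ref 5 → HIT, frames=[5,2]
Step 10: ref 1 → FAULT (evict 2), frames=[5,1]
Step 11: ref 4 → FAULT (evict 1), frames=[5,4]
Total faults: 7

Answer: 7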